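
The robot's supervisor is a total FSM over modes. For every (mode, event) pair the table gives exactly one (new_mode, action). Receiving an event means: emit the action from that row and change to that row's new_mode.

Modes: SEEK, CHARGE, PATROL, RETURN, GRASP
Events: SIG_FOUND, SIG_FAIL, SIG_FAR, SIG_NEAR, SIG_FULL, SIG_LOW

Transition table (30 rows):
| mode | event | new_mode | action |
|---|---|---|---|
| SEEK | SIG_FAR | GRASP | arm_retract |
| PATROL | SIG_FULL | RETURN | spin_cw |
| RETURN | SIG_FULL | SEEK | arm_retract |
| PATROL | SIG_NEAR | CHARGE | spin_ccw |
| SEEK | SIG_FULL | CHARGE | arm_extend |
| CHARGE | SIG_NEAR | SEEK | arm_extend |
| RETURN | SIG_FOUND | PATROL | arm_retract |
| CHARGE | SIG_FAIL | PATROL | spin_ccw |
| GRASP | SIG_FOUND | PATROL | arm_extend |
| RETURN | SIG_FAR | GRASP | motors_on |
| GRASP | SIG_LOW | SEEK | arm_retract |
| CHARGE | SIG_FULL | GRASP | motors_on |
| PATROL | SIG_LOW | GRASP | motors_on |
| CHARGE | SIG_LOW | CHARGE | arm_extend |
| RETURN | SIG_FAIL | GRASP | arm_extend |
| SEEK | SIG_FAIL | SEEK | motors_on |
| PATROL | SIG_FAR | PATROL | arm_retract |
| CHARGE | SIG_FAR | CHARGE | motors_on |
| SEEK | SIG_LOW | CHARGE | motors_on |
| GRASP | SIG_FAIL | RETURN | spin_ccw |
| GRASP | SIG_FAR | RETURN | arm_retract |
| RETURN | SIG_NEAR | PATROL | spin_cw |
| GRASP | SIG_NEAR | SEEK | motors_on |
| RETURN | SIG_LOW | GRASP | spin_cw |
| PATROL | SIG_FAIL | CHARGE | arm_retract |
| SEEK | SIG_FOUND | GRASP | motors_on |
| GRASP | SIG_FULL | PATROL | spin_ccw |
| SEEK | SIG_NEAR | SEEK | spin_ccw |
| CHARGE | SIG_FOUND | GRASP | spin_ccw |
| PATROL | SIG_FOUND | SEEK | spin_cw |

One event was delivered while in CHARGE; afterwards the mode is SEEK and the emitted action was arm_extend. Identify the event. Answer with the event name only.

try SIG_FOUND: (CHARGE, SIG_FOUND) → (GRASP, spin_ccw)
try SIG_FAIL: (CHARGE, SIG_FAIL) → (PATROL, spin_ccw)
try SIG_FAR: (CHARGE, SIG_FAR) → (CHARGE, motors_on)
try SIG_NEAR: (CHARGE, SIG_NEAR) → (SEEK, arm_extend)  ← matches
try SIG_FULL: (CHARGE, SIG_FULL) → (GRASP, motors_on)
try SIG_LOW: (CHARGE, SIG_LOW) → (CHARGE, arm_extend)

SIG_NEAR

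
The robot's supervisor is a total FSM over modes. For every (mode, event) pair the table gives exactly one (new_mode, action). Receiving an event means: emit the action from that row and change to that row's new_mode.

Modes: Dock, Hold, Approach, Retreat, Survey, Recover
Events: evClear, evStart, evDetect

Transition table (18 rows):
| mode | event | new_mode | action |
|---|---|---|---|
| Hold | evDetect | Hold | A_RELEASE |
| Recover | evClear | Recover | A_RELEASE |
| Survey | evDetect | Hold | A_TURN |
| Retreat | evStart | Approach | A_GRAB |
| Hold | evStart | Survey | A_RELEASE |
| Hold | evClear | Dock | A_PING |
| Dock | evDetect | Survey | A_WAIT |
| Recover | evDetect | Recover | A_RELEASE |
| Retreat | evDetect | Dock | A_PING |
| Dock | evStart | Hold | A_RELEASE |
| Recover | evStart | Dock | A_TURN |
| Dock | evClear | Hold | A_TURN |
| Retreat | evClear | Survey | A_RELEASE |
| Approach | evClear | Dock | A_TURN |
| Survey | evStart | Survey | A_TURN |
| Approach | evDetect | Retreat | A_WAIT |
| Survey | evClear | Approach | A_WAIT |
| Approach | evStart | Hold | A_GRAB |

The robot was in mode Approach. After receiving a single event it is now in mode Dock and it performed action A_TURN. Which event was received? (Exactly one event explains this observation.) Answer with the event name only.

try evClear: (Approach, evClear) → (Dock, A_TURN)  ← matches
try evStart: (Approach, evStart) → (Hold, A_GRAB)
try evDetect: (Approach, evDetect) → (Retreat, A_WAIT)

evClear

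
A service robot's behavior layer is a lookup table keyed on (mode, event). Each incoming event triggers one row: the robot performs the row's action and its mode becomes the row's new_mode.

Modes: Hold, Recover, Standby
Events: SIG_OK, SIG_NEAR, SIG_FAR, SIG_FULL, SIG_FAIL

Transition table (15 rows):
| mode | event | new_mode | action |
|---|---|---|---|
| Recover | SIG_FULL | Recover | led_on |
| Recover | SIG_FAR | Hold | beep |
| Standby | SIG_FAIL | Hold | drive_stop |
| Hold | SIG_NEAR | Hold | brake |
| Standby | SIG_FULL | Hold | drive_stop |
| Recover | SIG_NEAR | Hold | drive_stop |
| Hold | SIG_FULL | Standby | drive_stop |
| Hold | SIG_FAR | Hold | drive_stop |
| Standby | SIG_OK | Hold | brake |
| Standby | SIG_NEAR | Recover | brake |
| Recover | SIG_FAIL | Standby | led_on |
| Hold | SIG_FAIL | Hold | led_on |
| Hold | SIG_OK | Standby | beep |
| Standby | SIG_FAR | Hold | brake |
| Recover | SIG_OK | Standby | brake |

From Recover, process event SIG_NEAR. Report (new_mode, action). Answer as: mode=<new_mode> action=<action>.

mode=Hold action=drive_stop

current mode = Recover; filter table to that mode:
  (Recover, SIG_FULL) → (Recover, led_on)
  (Recover, SIG_FAR) → (Hold, beep)
  (Recover, SIG_NEAR) → (Hold, drive_stop)  ← event matches
  (Recover, SIG_FAIL) → (Standby, led_on)
  (Recover, SIG_OK) → (Standby, brake)
event = SIG_NEAR selects (Hold, drive_stop)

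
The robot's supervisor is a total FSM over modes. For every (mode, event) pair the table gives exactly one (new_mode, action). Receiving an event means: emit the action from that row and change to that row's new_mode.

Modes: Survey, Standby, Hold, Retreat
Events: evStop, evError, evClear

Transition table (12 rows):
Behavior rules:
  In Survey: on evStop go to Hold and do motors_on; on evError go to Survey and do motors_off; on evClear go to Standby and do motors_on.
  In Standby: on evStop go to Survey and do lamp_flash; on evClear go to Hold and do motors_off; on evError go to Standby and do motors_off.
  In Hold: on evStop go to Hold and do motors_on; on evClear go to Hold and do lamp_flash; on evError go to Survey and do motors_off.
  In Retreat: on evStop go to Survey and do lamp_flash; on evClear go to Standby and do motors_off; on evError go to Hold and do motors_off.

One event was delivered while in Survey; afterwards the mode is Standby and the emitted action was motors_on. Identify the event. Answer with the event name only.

evClear

try evStop: (Survey, evStop) → (Hold, motors_on)
try evError: (Survey, evError) → (Survey, motors_off)
try evClear: (Survey, evClear) → (Standby, motors_on)  ← matches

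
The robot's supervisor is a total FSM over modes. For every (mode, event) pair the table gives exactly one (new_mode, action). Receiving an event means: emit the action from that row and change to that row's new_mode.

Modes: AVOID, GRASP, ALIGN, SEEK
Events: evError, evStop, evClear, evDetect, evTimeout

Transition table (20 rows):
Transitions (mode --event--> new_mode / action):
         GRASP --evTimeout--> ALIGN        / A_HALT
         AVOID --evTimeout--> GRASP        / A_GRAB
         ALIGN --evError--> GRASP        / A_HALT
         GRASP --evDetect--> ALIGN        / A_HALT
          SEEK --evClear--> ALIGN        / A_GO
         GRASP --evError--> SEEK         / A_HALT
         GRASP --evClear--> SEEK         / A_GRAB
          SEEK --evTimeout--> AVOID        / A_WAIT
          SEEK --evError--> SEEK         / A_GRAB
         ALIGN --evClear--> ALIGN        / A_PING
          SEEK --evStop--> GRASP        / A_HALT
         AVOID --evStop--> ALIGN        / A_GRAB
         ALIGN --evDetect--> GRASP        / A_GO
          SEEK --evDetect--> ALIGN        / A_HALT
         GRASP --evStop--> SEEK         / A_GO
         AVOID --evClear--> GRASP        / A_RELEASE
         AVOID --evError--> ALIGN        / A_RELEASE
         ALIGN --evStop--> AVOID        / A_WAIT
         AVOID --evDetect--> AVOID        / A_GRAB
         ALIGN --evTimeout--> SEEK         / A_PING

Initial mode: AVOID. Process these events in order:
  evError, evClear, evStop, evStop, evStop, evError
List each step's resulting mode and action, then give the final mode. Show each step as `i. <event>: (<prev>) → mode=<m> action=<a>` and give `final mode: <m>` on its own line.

1. evError: (AVOID) → mode=ALIGN action=A_RELEASE
2. evClear: (ALIGN) → mode=ALIGN action=A_PING
3. evStop: (ALIGN) → mode=AVOID action=A_WAIT
4. evStop: (AVOID) → mode=ALIGN action=A_GRAB
5. evStop: (ALIGN) → mode=AVOID action=A_WAIT
6. evError: (AVOID) → mode=ALIGN action=A_RELEASE

final mode: ALIGN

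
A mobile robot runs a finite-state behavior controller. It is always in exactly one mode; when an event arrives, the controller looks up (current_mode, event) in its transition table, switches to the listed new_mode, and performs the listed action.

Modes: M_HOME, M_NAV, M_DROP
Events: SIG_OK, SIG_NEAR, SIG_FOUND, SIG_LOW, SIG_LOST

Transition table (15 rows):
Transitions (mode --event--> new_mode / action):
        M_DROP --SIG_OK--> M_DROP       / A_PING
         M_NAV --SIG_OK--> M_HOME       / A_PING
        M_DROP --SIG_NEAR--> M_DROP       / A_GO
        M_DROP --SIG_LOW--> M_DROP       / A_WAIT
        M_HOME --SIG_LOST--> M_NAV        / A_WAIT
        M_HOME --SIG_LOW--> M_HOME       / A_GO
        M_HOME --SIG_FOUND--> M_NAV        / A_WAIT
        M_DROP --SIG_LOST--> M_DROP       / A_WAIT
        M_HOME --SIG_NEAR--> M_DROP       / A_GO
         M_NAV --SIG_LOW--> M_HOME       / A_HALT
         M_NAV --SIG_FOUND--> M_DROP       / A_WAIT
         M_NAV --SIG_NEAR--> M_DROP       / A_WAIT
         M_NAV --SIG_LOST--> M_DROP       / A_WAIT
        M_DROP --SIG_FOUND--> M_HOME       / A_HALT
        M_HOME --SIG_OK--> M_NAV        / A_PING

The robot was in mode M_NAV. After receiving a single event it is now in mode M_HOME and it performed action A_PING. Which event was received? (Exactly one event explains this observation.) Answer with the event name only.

try SIG_OK: (M_NAV, SIG_OK) → (M_HOME, A_PING)  ← matches
try SIG_NEAR: (M_NAV, SIG_NEAR) → (M_DROP, A_WAIT)
try SIG_FOUND: (M_NAV, SIG_FOUND) → (M_DROP, A_WAIT)
try SIG_LOW: (M_NAV, SIG_LOW) → (M_HOME, A_HALT)
try SIG_LOST: (M_NAV, SIG_LOST) → (M_DROP, A_WAIT)

SIG_OK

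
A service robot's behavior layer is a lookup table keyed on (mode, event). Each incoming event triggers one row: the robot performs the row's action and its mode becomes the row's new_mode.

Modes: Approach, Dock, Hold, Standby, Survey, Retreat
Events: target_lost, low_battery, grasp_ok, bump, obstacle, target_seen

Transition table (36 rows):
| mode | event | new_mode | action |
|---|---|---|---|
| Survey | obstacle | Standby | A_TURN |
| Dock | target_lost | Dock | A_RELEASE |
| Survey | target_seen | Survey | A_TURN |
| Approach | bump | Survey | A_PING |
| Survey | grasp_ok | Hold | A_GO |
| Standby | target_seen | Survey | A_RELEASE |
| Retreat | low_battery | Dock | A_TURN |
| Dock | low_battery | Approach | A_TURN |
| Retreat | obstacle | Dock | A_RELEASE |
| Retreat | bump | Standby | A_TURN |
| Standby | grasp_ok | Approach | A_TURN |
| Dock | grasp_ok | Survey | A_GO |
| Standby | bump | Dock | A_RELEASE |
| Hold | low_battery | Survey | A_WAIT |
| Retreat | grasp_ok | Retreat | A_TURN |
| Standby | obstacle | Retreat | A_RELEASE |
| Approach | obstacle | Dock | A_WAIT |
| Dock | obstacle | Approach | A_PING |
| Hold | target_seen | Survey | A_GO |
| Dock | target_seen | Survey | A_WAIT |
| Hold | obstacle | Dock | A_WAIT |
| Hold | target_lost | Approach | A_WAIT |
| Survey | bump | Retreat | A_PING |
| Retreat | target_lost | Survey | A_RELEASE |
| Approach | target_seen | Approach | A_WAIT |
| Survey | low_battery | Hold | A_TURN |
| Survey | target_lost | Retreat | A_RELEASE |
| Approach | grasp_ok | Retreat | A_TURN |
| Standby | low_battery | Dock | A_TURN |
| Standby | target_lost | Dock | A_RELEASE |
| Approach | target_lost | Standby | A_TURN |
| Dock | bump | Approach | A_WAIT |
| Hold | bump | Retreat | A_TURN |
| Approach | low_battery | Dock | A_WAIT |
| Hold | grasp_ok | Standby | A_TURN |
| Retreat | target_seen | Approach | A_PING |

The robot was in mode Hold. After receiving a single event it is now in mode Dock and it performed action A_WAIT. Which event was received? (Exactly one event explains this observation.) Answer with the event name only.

try target_lost: (Hold, target_lost) → (Approach, A_WAIT)
try low_battery: (Hold, low_battery) → (Survey, A_WAIT)
try grasp_ok: (Hold, grasp_ok) → (Standby, A_TURN)
try bump: (Hold, bump) → (Retreat, A_TURN)
try obstacle: (Hold, obstacle) → (Dock, A_WAIT)  ← matches
try target_seen: (Hold, target_seen) → (Survey, A_GO)

obstacle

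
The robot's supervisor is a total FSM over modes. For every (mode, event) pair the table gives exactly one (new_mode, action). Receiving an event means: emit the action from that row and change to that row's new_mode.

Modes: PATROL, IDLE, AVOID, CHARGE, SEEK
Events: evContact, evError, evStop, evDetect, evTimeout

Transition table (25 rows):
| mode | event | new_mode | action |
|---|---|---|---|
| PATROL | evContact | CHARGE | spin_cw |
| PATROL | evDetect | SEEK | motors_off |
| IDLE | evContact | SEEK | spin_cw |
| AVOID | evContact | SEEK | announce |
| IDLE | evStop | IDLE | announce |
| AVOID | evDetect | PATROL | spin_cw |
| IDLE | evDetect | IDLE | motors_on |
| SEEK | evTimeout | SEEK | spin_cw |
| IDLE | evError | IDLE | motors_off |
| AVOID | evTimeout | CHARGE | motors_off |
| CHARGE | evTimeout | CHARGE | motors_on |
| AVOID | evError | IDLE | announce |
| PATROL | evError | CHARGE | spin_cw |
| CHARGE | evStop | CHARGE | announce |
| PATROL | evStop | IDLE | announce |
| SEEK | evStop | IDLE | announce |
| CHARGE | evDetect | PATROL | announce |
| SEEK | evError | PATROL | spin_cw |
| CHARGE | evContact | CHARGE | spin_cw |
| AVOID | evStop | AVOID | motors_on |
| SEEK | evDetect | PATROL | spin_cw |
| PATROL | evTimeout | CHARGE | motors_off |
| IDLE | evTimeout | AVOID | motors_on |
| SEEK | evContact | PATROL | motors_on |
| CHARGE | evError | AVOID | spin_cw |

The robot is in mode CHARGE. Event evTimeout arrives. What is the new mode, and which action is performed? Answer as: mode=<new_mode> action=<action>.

current mode = CHARGE; filter table to that mode:
  (CHARGE, evTimeout) → (CHARGE, motors_on)  ← event matches
  (CHARGE, evStop) → (CHARGE, announce)
  (CHARGE, evDetect) → (PATROL, announce)
  (CHARGE, evContact) → (CHARGE, spin_cw)
  (CHARGE, evError) → (AVOID, spin_cw)
event = evTimeout selects (CHARGE, motors_on)

mode=CHARGE action=motors_on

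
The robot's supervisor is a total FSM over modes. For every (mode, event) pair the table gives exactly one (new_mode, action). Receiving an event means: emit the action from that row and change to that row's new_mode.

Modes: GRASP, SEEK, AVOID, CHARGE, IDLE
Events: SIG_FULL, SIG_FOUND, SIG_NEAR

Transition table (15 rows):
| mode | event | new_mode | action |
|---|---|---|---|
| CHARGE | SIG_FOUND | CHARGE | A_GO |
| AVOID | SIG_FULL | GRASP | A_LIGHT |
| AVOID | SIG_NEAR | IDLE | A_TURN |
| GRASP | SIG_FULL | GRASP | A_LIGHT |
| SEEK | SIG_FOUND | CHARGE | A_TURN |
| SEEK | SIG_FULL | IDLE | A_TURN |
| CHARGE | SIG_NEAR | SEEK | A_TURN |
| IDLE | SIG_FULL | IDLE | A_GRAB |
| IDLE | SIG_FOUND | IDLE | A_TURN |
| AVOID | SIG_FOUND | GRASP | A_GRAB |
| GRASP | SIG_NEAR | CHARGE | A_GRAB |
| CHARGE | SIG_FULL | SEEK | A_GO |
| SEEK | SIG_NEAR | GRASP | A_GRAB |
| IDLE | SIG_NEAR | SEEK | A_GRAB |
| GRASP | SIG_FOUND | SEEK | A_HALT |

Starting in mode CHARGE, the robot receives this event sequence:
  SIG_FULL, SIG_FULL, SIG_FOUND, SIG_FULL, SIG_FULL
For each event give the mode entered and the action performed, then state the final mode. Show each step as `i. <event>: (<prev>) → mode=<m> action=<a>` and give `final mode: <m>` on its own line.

final mode: IDLE

1. SIG_FULL: (CHARGE) → mode=SEEK action=A_GO
2. SIG_FULL: (SEEK) → mode=IDLE action=A_TURN
3. SIG_FOUND: (IDLE) → mode=IDLE action=A_TURN
4. SIG_FULL: (IDLE) → mode=IDLE action=A_GRAB
5. SIG_FULL: (IDLE) → mode=IDLE action=A_GRAB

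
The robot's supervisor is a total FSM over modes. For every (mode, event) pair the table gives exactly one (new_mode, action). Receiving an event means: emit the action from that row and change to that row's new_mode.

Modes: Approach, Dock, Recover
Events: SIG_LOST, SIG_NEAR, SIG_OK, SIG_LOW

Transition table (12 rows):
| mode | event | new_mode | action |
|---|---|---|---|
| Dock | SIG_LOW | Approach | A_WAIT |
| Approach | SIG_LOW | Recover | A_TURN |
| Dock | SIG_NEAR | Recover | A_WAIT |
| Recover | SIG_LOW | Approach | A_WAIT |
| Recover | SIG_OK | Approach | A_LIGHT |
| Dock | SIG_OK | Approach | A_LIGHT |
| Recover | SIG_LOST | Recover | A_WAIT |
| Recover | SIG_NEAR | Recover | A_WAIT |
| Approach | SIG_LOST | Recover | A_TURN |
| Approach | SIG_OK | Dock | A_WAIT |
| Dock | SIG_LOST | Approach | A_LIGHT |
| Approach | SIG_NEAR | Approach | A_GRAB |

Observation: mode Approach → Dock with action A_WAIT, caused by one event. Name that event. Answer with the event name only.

SIG_OK

try SIG_LOST: (Approach, SIG_LOST) → (Recover, A_TURN)
try SIG_NEAR: (Approach, SIG_NEAR) → (Approach, A_GRAB)
try SIG_OK: (Approach, SIG_OK) → (Dock, A_WAIT)  ← matches
try SIG_LOW: (Approach, SIG_LOW) → (Recover, A_TURN)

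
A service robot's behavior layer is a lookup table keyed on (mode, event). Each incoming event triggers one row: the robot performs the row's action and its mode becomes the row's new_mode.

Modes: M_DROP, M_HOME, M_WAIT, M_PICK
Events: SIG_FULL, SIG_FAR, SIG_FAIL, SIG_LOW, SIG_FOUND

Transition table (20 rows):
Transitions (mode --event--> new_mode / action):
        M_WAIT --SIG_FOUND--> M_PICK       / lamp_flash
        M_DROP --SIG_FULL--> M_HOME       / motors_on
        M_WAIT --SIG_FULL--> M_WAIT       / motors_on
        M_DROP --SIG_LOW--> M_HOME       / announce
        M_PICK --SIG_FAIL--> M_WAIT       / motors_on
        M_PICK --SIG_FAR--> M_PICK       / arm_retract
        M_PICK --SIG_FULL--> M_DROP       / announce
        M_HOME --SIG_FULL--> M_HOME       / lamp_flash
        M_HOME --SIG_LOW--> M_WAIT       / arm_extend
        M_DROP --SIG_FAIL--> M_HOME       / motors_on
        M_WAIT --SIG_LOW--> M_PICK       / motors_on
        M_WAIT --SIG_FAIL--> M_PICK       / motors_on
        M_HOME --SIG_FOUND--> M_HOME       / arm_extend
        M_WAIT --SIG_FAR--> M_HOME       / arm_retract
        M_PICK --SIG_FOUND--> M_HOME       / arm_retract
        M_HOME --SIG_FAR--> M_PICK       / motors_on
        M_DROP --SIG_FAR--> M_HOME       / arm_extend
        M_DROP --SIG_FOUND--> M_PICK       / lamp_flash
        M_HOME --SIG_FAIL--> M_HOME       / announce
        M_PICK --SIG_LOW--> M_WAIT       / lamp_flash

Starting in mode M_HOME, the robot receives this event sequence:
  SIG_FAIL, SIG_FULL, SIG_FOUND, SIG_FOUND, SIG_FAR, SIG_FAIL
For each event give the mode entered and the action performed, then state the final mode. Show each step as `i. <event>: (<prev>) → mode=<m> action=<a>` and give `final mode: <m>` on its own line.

final mode: M_WAIT

1. SIG_FAIL: (M_HOME) → mode=M_HOME action=announce
2. SIG_FULL: (M_HOME) → mode=M_HOME action=lamp_flash
3. SIG_FOUND: (M_HOME) → mode=M_HOME action=arm_extend
4. SIG_FOUND: (M_HOME) → mode=M_HOME action=arm_extend
5. SIG_FAR: (M_HOME) → mode=M_PICK action=motors_on
6. SIG_FAIL: (M_PICK) → mode=M_WAIT action=motors_on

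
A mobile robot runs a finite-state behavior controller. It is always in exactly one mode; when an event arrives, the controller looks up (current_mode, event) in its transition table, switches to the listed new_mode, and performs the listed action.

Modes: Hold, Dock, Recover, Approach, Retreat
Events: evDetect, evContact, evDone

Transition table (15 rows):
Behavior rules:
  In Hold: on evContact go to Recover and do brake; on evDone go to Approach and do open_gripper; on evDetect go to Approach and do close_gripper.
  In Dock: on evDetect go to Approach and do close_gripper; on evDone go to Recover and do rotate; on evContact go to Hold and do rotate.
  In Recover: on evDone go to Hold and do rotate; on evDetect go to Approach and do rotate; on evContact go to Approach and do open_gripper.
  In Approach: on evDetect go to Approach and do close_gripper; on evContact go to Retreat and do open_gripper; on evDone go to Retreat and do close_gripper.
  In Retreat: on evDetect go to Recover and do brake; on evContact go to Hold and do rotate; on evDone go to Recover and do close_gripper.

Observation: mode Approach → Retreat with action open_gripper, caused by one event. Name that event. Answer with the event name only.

try evDetect: (Approach, evDetect) → (Approach, close_gripper)
try evContact: (Approach, evContact) → (Retreat, open_gripper)  ← matches
try evDone: (Approach, evDone) → (Retreat, close_gripper)

evContact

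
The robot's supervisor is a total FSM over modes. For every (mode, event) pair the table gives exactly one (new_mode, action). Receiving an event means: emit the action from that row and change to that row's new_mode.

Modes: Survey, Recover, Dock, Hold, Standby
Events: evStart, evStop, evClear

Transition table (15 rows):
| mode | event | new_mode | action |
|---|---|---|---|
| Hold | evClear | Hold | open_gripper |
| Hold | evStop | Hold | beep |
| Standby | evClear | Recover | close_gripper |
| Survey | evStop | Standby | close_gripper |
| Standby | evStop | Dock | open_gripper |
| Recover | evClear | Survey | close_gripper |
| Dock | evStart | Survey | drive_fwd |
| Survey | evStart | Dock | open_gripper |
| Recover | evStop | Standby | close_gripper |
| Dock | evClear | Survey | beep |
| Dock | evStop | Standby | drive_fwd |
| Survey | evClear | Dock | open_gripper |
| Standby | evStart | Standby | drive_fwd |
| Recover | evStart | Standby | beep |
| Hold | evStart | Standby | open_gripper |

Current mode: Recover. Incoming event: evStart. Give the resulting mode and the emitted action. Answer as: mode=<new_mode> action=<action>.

mode=Standby action=beep

current mode = Recover; filter table to that mode:
  (Recover, evClear) → (Survey, close_gripper)
  (Recover, evStop) → (Standby, close_gripper)
  (Recover, evStart) → (Standby, beep)  ← event matches
event = evStart selects (Standby, beep)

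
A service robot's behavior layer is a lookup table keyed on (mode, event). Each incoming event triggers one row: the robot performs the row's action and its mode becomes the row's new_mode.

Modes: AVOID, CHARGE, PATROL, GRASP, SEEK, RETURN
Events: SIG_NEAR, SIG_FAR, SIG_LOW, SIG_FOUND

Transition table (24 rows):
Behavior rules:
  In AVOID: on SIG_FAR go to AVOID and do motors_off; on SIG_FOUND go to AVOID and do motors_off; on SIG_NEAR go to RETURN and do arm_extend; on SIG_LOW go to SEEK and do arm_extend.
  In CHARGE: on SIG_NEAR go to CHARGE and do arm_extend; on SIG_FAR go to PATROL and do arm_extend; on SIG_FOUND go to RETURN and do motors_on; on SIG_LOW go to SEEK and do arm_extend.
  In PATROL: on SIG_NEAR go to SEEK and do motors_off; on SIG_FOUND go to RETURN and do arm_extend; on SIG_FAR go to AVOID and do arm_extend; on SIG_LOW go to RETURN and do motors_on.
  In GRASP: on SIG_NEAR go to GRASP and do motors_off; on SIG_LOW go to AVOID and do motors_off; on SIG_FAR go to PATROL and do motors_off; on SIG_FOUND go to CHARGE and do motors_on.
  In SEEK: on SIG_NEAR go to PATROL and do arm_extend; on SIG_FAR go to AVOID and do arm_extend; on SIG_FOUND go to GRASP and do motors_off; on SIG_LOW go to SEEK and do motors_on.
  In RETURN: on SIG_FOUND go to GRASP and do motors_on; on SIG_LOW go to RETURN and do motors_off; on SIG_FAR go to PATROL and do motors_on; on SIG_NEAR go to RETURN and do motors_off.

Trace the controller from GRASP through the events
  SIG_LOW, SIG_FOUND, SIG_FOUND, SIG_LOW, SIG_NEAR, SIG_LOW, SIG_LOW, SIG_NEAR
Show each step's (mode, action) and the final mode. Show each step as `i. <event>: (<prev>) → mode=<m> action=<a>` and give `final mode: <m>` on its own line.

1. SIG_LOW: (GRASP) → mode=AVOID action=motors_off
2. SIG_FOUND: (AVOID) → mode=AVOID action=motors_off
3. SIG_FOUND: (AVOID) → mode=AVOID action=motors_off
4. SIG_LOW: (AVOID) → mode=SEEK action=arm_extend
5. SIG_NEAR: (SEEK) → mode=PATROL action=arm_extend
6. SIG_LOW: (PATROL) → mode=RETURN action=motors_on
7. SIG_LOW: (RETURN) → mode=RETURN action=motors_off
8. SIG_NEAR: (RETURN) → mode=RETURN action=motors_off

final mode: RETURN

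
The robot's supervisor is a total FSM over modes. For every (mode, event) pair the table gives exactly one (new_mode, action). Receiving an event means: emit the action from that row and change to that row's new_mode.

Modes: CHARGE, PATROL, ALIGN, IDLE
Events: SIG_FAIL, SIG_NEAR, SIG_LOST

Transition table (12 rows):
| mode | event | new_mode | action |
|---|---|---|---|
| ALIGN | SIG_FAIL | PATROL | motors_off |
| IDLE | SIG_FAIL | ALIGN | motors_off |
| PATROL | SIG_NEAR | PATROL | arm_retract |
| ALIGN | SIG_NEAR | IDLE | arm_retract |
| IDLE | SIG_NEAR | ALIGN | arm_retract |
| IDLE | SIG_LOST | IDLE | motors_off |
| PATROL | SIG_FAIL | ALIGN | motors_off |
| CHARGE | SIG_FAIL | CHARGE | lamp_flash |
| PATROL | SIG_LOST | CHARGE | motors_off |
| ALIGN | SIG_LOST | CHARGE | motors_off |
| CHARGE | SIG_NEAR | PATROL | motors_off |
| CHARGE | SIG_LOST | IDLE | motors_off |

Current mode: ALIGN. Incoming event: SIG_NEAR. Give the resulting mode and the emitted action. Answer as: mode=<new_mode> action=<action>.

mode=IDLE action=arm_retract

current mode = ALIGN; filter table to that mode:
  (ALIGN, SIG_FAIL) → (PATROL, motors_off)
  (ALIGN, SIG_NEAR) → (IDLE, arm_retract)  ← event matches
  (ALIGN, SIG_LOST) → (CHARGE, motors_off)
event = SIG_NEAR selects (IDLE, arm_retract)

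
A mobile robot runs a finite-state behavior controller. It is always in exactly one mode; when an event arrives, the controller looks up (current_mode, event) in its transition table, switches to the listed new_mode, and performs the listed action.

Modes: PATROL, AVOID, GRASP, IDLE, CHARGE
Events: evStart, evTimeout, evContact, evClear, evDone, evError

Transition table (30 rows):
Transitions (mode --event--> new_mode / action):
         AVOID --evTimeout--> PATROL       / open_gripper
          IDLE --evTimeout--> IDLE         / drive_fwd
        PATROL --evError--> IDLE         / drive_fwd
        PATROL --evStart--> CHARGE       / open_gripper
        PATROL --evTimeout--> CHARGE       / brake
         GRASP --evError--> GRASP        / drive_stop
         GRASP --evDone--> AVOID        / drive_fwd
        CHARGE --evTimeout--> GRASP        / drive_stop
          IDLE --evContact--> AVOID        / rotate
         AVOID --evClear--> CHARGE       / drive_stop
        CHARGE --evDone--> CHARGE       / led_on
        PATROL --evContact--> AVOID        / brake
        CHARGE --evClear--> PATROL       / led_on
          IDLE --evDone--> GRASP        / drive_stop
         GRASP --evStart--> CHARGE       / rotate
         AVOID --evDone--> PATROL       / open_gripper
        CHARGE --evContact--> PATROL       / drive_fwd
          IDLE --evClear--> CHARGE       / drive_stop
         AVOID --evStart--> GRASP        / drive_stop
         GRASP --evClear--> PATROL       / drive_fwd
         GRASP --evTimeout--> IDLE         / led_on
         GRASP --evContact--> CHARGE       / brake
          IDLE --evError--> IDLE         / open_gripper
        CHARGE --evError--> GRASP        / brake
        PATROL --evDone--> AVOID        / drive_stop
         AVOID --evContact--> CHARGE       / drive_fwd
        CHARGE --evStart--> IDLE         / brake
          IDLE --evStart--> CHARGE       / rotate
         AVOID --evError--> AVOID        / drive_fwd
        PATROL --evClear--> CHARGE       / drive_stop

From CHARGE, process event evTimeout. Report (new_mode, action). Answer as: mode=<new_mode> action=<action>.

mode=GRASP action=drive_stop

current mode = CHARGE; filter table to that mode:
  (CHARGE, evTimeout) → (GRASP, drive_stop)  ← event matches
  (CHARGE, evDone) → (CHARGE, led_on)
  (CHARGE, evClear) → (PATROL, led_on)
  (CHARGE, evContact) → (PATROL, drive_fwd)
  (CHARGE, evError) → (GRASP, brake)
  (CHARGE, evStart) → (IDLE, brake)
event = evTimeout selects (GRASP, drive_stop)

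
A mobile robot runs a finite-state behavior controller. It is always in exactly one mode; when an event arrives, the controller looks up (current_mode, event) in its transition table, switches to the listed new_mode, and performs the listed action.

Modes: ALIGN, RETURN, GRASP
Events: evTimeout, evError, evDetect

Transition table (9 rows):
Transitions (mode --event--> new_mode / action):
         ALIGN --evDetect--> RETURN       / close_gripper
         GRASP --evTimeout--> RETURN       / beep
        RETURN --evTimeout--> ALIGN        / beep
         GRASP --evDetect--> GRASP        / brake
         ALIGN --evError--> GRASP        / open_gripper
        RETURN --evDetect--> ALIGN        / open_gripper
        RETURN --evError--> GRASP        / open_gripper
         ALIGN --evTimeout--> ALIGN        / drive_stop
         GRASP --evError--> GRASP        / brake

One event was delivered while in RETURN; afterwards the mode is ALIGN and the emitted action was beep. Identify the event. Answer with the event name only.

try evTimeout: (RETURN, evTimeout) → (ALIGN, beep)  ← matches
try evError: (RETURN, evError) → (GRASP, open_gripper)
try evDetect: (RETURN, evDetect) → (ALIGN, open_gripper)

evTimeout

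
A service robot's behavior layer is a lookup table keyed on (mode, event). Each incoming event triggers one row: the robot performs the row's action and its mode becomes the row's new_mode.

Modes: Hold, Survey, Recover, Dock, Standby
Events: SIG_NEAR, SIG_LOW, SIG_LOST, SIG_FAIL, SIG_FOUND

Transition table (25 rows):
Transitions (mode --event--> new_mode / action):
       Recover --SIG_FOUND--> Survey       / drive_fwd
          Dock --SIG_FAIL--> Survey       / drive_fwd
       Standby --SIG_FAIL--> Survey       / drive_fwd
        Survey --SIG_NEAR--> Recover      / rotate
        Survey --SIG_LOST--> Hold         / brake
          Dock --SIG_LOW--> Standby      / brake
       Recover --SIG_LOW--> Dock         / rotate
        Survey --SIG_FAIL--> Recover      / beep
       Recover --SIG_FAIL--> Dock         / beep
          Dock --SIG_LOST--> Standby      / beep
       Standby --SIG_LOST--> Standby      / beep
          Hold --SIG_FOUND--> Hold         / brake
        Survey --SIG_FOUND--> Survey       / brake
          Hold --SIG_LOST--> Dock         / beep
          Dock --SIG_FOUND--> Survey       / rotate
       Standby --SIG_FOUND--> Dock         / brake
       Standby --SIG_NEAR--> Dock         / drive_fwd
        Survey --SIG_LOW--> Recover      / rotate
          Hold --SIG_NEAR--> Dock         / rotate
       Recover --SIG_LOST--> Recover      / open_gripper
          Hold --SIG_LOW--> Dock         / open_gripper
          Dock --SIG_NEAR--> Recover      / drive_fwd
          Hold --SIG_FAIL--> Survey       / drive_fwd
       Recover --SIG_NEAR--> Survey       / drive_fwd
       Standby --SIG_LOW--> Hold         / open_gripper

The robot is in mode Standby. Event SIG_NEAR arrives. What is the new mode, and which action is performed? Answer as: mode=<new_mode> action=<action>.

mode=Dock action=drive_fwd

current mode = Standby; filter table to that mode:
  (Standby, SIG_FAIL) → (Survey, drive_fwd)
  (Standby, SIG_LOST) → (Standby, beep)
  (Standby, SIG_FOUND) → (Dock, brake)
  (Standby, SIG_NEAR) → (Dock, drive_fwd)  ← event matches
  (Standby, SIG_LOW) → (Hold, open_gripper)
event = SIG_NEAR selects (Dock, drive_fwd)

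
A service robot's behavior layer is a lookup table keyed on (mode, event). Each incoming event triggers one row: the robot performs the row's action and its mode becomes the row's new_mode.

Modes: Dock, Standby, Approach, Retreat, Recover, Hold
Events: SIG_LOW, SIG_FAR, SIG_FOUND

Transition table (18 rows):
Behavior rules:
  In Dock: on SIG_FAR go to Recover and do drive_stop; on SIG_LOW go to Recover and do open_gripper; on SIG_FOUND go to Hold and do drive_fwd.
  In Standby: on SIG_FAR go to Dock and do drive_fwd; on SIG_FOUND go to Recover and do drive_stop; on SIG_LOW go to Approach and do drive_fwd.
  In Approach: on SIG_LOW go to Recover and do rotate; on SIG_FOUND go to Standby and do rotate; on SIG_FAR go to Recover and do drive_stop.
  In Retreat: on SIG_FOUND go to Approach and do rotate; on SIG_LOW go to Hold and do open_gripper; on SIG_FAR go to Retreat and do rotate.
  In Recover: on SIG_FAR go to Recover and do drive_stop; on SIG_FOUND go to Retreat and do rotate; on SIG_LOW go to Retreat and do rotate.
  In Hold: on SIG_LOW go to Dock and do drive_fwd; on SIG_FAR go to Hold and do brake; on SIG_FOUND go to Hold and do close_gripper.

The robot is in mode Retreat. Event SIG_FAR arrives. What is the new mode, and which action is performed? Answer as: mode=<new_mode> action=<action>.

current mode = Retreat; filter table to that mode:
  (Retreat, SIG_FOUND) → (Approach, rotate)
  (Retreat, SIG_LOW) → (Hold, open_gripper)
  (Retreat, SIG_FAR) → (Retreat, rotate)  ← event matches
event = SIG_FAR selects (Retreat, rotate)

mode=Retreat action=rotate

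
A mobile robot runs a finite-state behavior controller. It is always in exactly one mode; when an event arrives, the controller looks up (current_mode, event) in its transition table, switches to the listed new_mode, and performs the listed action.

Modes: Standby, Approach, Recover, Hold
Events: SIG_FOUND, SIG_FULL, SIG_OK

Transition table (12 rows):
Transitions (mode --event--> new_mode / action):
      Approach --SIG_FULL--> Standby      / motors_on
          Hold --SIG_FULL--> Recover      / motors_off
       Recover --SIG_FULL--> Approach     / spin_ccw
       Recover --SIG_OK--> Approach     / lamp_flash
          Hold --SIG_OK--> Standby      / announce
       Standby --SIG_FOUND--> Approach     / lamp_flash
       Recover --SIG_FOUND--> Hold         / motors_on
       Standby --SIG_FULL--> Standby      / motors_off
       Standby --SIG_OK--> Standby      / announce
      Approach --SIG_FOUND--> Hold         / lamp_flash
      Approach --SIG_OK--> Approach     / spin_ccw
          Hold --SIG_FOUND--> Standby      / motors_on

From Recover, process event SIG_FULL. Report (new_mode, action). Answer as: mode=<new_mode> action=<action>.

mode=Approach action=spin_ccw

current mode = Recover; filter table to that mode:
  (Recover, SIG_FULL) → (Approach, spin_ccw)  ← event matches
  (Recover, SIG_OK) → (Approach, lamp_flash)
  (Recover, SIG_FOUND) → (Hold, motors_on)
event = SIG_FULL selects (Approach, spin_ccw)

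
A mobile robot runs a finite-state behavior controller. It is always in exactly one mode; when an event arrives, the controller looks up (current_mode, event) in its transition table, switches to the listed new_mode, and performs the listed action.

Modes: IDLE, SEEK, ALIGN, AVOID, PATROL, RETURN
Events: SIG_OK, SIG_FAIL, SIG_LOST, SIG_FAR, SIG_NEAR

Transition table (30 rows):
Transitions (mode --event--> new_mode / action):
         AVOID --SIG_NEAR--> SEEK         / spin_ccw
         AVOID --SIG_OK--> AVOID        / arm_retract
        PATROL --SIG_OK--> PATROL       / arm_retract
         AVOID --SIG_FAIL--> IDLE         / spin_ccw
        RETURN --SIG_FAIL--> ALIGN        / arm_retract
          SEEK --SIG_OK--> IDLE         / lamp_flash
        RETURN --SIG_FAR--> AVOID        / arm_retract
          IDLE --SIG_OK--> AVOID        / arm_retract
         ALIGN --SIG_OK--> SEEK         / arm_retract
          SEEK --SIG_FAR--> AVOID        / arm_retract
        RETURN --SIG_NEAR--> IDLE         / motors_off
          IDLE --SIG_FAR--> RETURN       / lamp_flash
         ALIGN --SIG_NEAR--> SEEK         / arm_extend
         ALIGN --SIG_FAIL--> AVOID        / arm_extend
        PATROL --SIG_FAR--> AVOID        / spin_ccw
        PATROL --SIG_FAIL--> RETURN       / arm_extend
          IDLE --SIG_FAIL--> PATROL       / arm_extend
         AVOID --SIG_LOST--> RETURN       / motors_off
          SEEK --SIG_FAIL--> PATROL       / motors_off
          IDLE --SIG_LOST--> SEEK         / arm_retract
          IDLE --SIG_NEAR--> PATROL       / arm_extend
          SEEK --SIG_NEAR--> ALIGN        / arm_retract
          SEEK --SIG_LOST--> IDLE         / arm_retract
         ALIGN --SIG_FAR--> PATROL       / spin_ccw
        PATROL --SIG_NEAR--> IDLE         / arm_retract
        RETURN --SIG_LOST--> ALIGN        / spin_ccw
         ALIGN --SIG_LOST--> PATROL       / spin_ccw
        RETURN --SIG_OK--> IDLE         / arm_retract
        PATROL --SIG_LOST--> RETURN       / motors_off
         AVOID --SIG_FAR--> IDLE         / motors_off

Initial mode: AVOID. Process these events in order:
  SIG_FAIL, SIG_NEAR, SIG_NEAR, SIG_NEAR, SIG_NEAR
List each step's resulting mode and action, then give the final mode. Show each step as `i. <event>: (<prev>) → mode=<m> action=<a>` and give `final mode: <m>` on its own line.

1. SIG_FAIL: (AVOID) → mode=IDLE action=spin_ccw
2. SIG_NEAR: (IDLE) → mode=PATROL action=arm_extend
3. SIG_NEAR: (PATROL) → mode=IDLE action=arm_retract
4. SIG_NEAR: (IDLE) → mode=PATROL action=arm_extend
5. SIG_NEAR: (PATROL) → mode=IDLE action=arm_retract

final mode: IDLE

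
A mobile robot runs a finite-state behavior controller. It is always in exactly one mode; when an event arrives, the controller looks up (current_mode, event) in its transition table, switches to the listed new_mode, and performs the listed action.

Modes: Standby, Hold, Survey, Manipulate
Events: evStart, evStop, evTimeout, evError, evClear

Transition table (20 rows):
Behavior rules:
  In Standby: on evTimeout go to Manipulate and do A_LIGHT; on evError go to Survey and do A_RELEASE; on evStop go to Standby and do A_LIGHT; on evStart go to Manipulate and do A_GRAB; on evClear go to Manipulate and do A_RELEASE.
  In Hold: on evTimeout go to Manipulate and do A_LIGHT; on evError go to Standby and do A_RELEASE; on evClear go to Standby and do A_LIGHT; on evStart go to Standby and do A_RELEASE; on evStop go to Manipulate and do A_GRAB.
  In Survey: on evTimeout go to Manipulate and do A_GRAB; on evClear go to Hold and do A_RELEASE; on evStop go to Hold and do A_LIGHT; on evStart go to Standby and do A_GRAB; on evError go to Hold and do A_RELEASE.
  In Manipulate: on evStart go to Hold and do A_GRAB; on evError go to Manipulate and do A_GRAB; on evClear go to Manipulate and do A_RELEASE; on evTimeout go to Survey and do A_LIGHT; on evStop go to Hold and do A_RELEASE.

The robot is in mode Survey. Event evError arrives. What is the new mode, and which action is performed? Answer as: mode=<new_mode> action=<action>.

mode=Hold action=A_RELEASE

current mode = Survey; filter table to that mode:
  (Survey, evTimeout) → (Manipulate, A_GRAB)
  (Survey, evClear) → (Hold, A_RELEASE)
  (Survey, evStop) → (Hold, A_LIGHT)
  (Survey, evStart) → (Standby, A_GRAB)
  (Survey, evError) → (Hold, A_RELEASE)  ← event matches
event = evError selects (Hold, A_RELEASE)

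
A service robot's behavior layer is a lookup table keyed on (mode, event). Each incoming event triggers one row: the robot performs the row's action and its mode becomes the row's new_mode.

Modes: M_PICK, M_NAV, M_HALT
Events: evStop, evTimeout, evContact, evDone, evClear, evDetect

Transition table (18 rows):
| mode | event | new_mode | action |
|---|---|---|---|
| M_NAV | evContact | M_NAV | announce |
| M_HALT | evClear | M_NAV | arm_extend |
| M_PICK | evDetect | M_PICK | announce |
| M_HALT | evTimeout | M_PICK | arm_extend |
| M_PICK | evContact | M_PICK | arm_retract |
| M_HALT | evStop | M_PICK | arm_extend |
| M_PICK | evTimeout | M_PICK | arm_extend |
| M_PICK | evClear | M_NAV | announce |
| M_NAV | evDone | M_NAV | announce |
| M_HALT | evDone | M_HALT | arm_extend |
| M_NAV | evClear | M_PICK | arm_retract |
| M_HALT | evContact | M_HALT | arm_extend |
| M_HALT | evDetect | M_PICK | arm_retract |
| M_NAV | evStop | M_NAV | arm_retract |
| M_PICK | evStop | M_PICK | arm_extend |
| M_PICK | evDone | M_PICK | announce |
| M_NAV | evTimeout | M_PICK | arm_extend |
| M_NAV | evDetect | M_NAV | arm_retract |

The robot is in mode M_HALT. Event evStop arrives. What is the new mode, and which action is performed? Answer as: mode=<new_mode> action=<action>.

current mode = M_HALT; filter table to that mode:
  (M_HALT, evClear) → (M_NAV, arm_extend)
  (M_HALT, evTimeout) → (M_PICK, arm_extend)
  (M_HALT, evStop) → (M_PICK, arm_extend)  ← event matches
  (M_HALT, evDone) → (M_HALT, arm_extend)
  (M_HALT, evContact) → (M_HALT, arm_extend)
  (M_HALT, evDetect) → (M_PICK, arm_retract)
event = evStop selects (M_PICK, arm_extend)

mode=M_PICK action=arm_extend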